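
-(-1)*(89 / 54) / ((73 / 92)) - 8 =-11674/1971 = -5.92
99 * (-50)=-4950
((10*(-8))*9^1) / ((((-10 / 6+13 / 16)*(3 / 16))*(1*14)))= 92160/287 = 321.11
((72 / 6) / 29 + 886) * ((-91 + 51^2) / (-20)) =-3226103/29 = -111244.93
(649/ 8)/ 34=649/272 = 2.39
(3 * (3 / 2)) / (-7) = -9/14 = -0.64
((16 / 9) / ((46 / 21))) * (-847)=-47432/69 = -687.42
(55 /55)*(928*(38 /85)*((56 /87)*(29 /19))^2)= 5820416/14535 = 400.44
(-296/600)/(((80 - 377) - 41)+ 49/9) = 111/74825 = 0.00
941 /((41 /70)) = 65870/41 = 1606.59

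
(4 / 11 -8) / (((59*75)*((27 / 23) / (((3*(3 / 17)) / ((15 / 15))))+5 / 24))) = -15456/21725275 = 0.00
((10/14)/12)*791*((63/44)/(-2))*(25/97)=-296625/34144 = -8.69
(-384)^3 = -56623104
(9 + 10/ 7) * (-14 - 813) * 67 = -4044857/7 = -577836.71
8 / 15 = 0.53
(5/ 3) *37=185/3 = 61.67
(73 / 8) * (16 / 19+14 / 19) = 1095/76 = 14.41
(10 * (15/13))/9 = 50/39 = 1.28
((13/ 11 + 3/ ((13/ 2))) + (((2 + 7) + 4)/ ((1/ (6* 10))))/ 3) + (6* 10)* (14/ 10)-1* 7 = 48426/143 = 338.64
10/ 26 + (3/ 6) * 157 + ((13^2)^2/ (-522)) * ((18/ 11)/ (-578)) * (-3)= 93984931/1198483 = 78.42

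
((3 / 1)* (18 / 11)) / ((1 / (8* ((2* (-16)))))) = -13824/11 = -1256.73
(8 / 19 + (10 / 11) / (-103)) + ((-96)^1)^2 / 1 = 198401706/21527 = 9216.41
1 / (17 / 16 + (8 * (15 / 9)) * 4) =48/2611 = 0.02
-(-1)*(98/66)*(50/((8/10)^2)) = 30625/264 = 116.00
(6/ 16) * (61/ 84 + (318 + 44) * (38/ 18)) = 192767/672 = 286.86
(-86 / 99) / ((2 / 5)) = -215/99 = -2.17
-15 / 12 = -5/4 = -1.25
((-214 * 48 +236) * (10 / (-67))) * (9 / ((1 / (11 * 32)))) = 317940480/67 = 4745380.30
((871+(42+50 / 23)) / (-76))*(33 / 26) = -694617/45448 = -15.28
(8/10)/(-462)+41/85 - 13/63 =2308/8415 = 0.27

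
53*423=22419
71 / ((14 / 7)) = 71/2 = 35.50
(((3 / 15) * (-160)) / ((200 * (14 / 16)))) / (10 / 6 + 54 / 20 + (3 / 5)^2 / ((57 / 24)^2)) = -69312/1679377 = -0.04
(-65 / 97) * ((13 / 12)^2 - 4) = 26455/13968 = 1.89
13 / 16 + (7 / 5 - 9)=-543/80 = -6.79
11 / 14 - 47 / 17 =-471/238 = -1.98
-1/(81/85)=-85/81 = -1.05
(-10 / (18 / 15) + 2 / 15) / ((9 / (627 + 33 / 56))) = -32021/56 = -571.80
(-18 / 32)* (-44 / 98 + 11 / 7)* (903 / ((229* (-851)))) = 63855/21826448 = 0.00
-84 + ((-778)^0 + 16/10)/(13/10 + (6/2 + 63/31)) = -83.59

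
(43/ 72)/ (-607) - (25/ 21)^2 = -1012369/713832 = -1.42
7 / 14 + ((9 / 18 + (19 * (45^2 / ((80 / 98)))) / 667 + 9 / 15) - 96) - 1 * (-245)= 5903283/26680 = 221.26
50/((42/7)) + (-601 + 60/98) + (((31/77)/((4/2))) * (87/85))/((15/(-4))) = -406912358/687225 = -592.11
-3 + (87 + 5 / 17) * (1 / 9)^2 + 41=53810/1377 = 39.08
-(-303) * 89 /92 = 26967/92 = 293.12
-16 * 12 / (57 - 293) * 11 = 528/59 = 8.95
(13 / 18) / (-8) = -13/144 = -0.09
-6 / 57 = -2/19 = -0.11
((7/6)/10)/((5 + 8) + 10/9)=21/2540 = 0.01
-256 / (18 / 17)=-2176/9 = -241.78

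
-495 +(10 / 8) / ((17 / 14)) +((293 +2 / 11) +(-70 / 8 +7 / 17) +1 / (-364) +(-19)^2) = 2584376/17017 = 151.87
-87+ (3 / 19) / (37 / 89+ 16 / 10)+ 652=3210210/5681 = 565.08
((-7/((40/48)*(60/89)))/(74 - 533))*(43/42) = 3827/137700 = 0.03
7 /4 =1.75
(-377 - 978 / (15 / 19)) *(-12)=96948/5 = 19389.60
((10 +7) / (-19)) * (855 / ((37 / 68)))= -52020/37 = -1405.95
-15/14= -1.07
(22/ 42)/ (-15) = -11/315 = -0.03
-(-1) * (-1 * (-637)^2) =-405769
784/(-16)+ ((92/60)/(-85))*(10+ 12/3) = -62797/1275 = -49.25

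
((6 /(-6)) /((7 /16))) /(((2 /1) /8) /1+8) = -64/231 = -0.28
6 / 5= 1.20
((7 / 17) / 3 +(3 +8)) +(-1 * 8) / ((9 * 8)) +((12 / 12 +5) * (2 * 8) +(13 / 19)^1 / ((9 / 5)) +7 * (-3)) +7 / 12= 1011515/11628 = 86.99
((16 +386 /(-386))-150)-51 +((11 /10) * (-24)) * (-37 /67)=-57426/335 = -171.42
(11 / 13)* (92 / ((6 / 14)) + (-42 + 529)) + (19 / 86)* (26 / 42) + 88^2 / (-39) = 9280633/23478 = 395.29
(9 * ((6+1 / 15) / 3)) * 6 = 546/5 = 109.20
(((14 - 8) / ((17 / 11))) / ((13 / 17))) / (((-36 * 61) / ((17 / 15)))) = -187/71370 = 0.00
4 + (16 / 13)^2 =932/169 = 5.51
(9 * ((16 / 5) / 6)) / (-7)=-24/35 = -0.69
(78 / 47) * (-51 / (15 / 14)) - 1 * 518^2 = -268403.00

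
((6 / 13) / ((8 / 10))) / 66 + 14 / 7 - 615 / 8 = -85647/1144 = -74.87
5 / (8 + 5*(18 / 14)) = 35/101 = 0.35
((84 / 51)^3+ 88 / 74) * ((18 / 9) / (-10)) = -1028396/908905 = -1.13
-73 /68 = -1.07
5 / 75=1/15 = 0.07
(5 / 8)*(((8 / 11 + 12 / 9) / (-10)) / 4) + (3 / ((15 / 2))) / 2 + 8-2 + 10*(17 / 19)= 758177/50160 = 15.12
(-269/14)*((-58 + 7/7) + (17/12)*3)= 56759/56 = 1013.55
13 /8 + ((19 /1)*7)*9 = 9589/8 = 1198.62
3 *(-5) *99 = -1485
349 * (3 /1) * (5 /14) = 5235/14 = 373.93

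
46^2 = 2116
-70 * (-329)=23030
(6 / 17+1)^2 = 529/289 = 1.83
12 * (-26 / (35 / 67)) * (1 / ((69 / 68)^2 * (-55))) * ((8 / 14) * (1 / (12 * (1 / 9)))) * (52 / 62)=837720832/220976525 = 3.79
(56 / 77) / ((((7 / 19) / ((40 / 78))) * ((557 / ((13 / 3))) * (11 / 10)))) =30400/4246011 = 0.01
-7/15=-0.47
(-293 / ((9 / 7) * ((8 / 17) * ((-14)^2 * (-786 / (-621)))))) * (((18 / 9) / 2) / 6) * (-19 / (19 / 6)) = 114563/58688 = 1.95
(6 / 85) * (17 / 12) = 1/10 = 0.10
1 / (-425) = -1/425 = 0.00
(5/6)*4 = 3.33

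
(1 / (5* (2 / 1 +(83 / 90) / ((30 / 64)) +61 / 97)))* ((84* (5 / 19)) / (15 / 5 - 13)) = -549990/5717879 = -0.10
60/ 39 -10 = -8.46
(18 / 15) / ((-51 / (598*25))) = -5980/17 = -351.76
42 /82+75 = 3096/41 = 75.51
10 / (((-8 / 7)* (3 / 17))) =-595/12 = -49.58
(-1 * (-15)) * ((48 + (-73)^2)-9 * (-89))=92670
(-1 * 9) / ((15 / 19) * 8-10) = 171/70 = 2.44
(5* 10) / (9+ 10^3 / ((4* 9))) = 1.36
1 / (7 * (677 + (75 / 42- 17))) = 2/9265 = 0.00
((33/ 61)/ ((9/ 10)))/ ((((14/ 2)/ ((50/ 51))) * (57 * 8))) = 1375/7447734 = 0.00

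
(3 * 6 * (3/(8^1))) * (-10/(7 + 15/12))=-8.18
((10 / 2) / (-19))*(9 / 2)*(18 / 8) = -405/152 = -2.66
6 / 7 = 0.86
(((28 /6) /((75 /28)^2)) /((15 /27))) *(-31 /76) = -85064/178125 = -0.48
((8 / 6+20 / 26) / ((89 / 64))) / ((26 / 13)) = 2624/3471 = 0.76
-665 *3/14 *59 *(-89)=1496535/2 = 748267.50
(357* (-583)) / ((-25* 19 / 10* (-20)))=-208131/950 = -219.09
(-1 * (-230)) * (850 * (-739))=-144474500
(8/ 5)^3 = 512/125 = 4.10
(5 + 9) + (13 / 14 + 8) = 321/14 = 22.93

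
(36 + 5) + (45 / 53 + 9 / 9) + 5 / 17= 38872/901 = 43.14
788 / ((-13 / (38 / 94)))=-14972/611 = -24.50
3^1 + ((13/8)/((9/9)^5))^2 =361/64 = 5.64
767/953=0.80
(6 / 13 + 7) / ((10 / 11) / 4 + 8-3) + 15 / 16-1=32649/23920 = 1.36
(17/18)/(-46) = -0.02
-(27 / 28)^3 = -19683/21952 = -0.90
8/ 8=1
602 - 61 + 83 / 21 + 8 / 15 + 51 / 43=822741/1505 = 546.67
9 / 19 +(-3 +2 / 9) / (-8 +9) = -394/171 = -2.30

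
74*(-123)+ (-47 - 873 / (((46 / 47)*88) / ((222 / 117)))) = -241234537/26312 = -9168.23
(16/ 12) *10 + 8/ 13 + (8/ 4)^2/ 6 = 190/13 = 14.62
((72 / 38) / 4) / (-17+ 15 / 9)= -27/874 = -0.03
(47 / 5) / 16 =47/80 = 0.59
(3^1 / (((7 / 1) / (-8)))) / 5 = -24/35 = -0.69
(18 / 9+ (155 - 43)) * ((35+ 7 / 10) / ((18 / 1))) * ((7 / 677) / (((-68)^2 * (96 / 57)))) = 17689/58926080 = 0.00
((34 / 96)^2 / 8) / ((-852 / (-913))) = 263857/15704064 = 0.02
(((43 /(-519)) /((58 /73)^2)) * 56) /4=-1604029/872958 = -1.84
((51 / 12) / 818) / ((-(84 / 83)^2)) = -117113/23087232 = -0.01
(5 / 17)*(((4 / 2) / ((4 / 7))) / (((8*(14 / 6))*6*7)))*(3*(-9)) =-135/3808 = -0.04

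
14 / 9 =1.56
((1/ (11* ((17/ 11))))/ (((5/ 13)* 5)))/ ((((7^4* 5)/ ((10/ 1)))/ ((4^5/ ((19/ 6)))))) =159744/19388075 = 0.01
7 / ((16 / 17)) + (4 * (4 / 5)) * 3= 1363/80 = 17.04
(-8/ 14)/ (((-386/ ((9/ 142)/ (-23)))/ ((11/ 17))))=-99/37505111 = 0.00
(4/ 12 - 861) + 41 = -2459/3 = -819.67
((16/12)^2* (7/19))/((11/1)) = 112/1881 = 0.06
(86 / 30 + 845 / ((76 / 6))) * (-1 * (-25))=198295/114 = 1739.43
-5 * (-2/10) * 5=5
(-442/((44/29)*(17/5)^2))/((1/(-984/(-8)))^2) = -142590825/374 = -381258.89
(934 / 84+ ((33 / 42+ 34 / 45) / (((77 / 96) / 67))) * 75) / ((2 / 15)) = 156316595/2156 = 72503.06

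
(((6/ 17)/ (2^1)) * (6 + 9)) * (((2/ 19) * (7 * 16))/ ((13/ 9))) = 90720/4199 = 21.61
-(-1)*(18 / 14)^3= 729/343 = 2.13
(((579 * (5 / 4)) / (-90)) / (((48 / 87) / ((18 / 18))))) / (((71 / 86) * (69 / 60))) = -1203355/78384 = -15.35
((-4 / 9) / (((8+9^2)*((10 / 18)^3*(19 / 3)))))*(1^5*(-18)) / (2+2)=4374/211375 = 0.02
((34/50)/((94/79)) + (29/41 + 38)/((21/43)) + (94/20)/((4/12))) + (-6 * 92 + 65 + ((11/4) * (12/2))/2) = -519084603/1348900 = -384.82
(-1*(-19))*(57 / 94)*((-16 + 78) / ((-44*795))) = -11191/548020 = -0.02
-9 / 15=-3/5 = -0.60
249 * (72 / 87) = 5976/29 = 206.07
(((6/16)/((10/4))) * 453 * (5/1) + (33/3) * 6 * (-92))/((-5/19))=435651/20 = 21782.55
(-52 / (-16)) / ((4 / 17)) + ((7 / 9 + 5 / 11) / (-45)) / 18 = 8860019/641520 = 13.81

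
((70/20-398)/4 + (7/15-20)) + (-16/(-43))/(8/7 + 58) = -42066853/356040 = -118.15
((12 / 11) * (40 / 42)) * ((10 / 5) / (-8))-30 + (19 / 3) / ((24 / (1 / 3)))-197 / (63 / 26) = -1854025/16632 = -111.47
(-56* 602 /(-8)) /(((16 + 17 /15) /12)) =758520/257 = 2951.44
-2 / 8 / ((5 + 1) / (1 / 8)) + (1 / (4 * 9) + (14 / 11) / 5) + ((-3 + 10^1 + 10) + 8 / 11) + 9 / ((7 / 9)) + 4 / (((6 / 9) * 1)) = 7889293/221760 = 35.58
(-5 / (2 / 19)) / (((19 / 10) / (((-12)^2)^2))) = -518400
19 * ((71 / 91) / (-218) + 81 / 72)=1690753/79352 = 21.31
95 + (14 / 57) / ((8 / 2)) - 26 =69.06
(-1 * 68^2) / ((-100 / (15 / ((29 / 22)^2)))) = 1678512/4205 = 399.17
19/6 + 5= 49/6 = 8.17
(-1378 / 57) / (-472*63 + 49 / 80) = 8480/10430259 = 0.00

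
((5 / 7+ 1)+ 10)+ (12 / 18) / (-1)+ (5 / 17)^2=67573/6069 = 11.13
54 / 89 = 0.61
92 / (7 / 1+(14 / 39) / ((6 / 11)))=2691/224 = 12.01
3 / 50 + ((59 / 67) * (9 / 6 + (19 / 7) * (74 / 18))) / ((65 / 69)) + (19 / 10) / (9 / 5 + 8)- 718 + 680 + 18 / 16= -634753631/25607400 = -24.79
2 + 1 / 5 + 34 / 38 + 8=1054/95 = 11.09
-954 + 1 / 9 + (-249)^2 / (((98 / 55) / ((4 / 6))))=9809500/441 = 22243.76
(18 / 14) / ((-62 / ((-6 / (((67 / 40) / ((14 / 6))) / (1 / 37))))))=360/76849 = 0.00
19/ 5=3.80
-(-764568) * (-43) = -32876424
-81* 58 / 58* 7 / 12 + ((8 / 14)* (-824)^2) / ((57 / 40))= 434469229/1596 = 272223.83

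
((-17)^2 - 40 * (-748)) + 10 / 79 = 2386521/79 = 30209.13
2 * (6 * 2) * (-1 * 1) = -24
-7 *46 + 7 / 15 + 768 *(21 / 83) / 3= -256.76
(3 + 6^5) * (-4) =-31116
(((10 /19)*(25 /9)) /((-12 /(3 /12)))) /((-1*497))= 125/2039688 = 0.00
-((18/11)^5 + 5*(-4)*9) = 27099612/161051 = 168.27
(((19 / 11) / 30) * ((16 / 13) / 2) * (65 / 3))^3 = 438976/970299 = 0.45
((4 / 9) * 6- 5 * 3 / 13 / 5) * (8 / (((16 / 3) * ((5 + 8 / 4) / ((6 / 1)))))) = 285/91 = 3.13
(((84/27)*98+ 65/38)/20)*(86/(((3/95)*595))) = 4508851/64260 = 70.17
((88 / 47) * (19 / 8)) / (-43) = -209/2021 = -0.10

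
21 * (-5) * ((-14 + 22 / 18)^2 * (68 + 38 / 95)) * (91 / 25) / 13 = -984998/3 = -328332.67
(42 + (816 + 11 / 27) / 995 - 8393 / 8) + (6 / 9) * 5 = -1002.97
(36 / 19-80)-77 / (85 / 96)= -266588/1615 = -165.07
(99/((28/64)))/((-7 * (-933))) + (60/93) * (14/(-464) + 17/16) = 38396093/54799444 = 0.70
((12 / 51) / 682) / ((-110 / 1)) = -1/318835 = 0.00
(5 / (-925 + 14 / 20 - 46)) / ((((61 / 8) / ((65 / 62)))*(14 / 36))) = -234000/128438611 = 0.00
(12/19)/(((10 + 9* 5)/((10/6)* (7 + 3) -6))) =128/1045 = 0.12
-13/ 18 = -0.72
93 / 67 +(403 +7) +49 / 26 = 719921/1742 = 413.27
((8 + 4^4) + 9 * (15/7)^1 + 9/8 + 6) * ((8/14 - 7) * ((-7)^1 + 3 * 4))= -3659175/392 = -9334.63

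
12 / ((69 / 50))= 200/23 = 8.70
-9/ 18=-1/2 = -0.50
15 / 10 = 3/2 = 1.50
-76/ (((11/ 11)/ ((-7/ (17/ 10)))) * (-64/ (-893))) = 593845/136 = 4366.51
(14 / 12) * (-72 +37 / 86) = -43085/516 = -83.50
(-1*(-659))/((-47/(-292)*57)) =192428/2679 = 71.83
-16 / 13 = -1.23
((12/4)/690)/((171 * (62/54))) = 3/135470 = 0.00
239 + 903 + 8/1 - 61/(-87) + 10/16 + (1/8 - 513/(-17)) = 6990509/5916 = 1181.63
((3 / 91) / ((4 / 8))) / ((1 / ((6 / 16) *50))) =225/182 = 1.24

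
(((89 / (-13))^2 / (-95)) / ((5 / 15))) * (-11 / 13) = 261393/208715 = 1.25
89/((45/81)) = 801/5 = 160.20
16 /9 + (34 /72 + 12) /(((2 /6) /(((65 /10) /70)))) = 26471/5040 = 5.25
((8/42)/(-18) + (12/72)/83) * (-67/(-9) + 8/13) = -253667/3670758 = -0.07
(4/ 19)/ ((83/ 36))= 144/1577 = 0.09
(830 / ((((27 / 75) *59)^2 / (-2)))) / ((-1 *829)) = 1037500/233745669 = 0.00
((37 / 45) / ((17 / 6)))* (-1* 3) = -0.87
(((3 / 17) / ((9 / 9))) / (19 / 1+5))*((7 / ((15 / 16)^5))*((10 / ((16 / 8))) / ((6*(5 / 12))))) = 1835008/12909375 = 0.14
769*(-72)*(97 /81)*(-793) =473217992/9 = 52579776.89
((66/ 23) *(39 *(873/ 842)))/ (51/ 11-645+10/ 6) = -37077183/204088591 = -0.18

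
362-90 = 272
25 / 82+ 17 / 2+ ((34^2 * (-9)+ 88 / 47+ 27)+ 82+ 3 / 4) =-79265779/7708 = -10283.57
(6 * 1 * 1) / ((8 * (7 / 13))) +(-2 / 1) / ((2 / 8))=-185/28 = -6.61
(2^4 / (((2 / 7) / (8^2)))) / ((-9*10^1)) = -1792/45 = -39.82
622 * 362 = 225164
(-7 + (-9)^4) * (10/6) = 32770/3 = 10923.33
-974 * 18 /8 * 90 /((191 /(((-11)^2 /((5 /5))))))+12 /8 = -47730297/382 = -124948.42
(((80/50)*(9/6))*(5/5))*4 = 48/5 = 9.60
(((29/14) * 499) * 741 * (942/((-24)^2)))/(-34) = -561170909/15232 = -36841.58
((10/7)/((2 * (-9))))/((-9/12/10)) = 200/189 = 1.06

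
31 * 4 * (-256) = -31744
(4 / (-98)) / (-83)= 2/4067 = 0.00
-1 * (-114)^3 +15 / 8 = 11852367/8 = 1481545.88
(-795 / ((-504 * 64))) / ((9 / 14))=265/6912 = 0.04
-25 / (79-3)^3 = -25/438976 = 0.00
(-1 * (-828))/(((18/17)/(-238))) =-186116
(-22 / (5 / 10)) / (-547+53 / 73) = 1606/19939 = 0.08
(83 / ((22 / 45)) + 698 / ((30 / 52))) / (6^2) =455281/11880 = 38.32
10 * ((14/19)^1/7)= 20/19 = 1.05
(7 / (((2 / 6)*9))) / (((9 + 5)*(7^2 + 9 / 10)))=5/1497 = 0.00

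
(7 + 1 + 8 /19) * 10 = 84.21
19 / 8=2.38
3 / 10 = 0.30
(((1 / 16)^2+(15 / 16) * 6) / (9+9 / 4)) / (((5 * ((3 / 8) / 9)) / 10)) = 1441/60 = 24.02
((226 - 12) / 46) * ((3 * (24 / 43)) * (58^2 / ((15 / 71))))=613351392/4945 = 124034.66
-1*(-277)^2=-76729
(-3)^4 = 81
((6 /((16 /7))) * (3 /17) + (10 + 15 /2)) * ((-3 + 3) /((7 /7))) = 0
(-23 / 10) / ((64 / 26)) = -299/320 = -0.93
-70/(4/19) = -332.50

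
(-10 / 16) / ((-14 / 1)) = 5/112 = 0.04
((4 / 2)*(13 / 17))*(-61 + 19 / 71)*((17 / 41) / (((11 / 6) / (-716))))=43784832/2911 = 15041.17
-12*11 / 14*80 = -5280/7 = -754.29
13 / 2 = 6.50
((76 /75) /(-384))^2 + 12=622080361/51840000 = 12.00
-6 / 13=-0.46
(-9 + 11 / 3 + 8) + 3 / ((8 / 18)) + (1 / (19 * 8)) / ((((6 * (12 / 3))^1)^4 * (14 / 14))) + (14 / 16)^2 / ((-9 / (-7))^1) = 504912385/50429952 = 10.01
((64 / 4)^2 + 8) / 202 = 132/101 = 1.31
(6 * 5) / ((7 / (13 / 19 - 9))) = -4740/133 = -35.64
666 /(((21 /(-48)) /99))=-1054944/7 = -150706.29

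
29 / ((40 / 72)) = 261/5 = 52.20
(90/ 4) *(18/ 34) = 405/34 = 11.91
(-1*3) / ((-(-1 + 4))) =1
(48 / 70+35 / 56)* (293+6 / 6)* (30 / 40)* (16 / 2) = 23121/10 = 2312.10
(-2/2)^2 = 1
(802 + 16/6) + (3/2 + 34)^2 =2064.92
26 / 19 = 1.37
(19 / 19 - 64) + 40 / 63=-3929/63 = -62.37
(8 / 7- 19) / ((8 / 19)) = -42.41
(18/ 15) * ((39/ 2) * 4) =468/5 = 93.60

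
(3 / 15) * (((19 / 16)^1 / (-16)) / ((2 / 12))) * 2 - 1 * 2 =-697/320 = -2.18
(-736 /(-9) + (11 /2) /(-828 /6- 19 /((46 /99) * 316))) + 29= 667035307/6023547 = 110.74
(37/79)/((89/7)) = 0.04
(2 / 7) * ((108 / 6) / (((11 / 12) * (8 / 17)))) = 918/77 = 11.92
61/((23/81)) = 4941/23 = 214.83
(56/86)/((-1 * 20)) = -7/215 = -0.03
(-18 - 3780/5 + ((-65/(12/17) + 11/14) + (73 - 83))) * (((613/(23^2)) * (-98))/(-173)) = -1823675/3174 = -574.57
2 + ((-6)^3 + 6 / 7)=-1492/7 = -213.14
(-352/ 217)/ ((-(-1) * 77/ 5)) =-160/1519 = -0.11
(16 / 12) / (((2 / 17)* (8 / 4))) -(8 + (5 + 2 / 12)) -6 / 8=-33/4 = -8.25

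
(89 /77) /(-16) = -0.07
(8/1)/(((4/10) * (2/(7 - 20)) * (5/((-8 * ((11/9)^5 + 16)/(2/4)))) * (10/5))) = 230013680/59049 = 3895.30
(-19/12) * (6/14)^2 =-57/196 = -0.29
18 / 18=1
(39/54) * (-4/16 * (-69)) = 299/24 = 12.46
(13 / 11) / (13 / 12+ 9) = 156/1331 = 0.12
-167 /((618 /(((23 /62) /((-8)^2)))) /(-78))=49933/408704 = 0.12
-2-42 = -44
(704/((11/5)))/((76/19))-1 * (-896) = 976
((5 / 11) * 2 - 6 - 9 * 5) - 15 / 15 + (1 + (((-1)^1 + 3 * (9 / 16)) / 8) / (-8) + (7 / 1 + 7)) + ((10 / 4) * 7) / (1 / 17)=2944391/11264 = 261.40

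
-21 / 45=-7/15 = -0.47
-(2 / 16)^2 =-1/64 = -0.02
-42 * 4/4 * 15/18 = -35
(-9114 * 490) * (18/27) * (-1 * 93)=276883320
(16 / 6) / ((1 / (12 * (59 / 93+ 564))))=1680352/93 = 18068.30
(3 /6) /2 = 1/4 = 0.25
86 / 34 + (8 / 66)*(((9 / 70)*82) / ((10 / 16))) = 149687/32725 = 4.57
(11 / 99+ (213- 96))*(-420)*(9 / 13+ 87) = -56072800/13 = -4313292.31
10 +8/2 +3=17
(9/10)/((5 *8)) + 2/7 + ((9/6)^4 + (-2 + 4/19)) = 95261/26600 = 3.58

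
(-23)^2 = 529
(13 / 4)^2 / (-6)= -169/96 = -1.76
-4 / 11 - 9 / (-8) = 0.76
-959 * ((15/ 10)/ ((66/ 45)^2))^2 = -436944375/937024 = -466.31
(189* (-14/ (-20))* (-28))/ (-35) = 105.84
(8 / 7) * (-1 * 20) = -160/7 = -22.86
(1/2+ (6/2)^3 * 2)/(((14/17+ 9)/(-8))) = -7412/167 = -44.38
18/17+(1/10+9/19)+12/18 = 22279/9690 = 2.30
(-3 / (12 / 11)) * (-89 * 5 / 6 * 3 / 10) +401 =7395/16 = 462.19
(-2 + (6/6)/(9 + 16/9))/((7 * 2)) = -185/1358 = -0.14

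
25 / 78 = 0.32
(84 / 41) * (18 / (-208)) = -189/1066 = -0.18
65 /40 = 13/8 = 1.62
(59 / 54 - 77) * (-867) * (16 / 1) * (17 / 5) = 161107096/45 = 3580157.69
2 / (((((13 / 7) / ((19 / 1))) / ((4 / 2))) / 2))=1064/13 = 81.85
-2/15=-0.13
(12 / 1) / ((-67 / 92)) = -1104/67 = -16.48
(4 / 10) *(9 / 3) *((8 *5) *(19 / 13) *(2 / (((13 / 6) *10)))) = 5472/845 = 6.48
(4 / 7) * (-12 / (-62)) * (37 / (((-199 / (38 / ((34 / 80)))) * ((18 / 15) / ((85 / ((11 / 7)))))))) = -5624000/67859 = -82.88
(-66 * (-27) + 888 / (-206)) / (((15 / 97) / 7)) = 41442086/515 = 80470.07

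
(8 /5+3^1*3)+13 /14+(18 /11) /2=9507/770 = 12.35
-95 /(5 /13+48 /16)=-1235/44 = -28.07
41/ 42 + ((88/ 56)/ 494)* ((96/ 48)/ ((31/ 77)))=319019/321594 = 0.99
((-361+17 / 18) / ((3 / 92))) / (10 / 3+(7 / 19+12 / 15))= -28321970/11547 = -2452.76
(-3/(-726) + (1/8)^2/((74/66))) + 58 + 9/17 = 285183369/4870976 = 58.55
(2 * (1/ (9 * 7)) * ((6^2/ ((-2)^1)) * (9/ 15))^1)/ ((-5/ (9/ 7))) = 108/1225 = 0.09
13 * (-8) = -104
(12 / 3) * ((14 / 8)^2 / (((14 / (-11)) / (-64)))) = 616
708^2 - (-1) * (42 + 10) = 501316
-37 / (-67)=37/67 = 0.55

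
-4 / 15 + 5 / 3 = 7/5 = 1.40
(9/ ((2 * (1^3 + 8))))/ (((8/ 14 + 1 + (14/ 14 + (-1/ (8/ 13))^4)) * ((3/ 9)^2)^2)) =4.24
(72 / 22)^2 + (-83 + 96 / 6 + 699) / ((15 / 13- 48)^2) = 493585544/44876601 = 11.00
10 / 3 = 3.33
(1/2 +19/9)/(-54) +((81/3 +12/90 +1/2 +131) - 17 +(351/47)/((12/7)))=16667963/114210 = 145.94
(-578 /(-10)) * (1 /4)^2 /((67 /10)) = 289/536 = 0.54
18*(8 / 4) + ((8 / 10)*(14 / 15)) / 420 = 40502/1125 = 36.00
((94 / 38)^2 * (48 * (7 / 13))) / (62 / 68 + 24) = 3605088/567853 = 6.35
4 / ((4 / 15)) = 15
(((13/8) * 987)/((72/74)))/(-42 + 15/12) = -158249/3912 = -40.45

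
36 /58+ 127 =3701/29 = 127.62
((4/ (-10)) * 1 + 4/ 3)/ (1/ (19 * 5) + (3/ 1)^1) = 133/429 = 0.31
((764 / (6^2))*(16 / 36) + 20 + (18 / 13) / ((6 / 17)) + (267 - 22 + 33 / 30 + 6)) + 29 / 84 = 42132697/147420 = 285.80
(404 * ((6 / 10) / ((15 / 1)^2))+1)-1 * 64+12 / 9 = -60.59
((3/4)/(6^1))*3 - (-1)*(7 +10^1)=139/8 = 17.38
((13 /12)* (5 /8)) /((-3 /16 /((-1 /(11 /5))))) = 325/198 = 1.64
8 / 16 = 1/2 = 0.50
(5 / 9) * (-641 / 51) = -3205/459 = -6.98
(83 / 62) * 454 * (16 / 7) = 301456/217 = 1389.20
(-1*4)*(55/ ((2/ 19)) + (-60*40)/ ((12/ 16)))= 10710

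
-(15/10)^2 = -2.25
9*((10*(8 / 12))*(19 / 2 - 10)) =-30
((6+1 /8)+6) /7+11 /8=87/28 = 3.11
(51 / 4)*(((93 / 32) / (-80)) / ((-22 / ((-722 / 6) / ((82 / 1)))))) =-0.03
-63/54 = -7/6 = -1.17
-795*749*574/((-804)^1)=56965195/134 = 425113.40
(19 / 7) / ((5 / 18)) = 342/35 = 9.77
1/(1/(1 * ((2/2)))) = 1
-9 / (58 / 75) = -675/58 = -11.64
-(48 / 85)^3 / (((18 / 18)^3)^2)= -110592/614125 = -0.18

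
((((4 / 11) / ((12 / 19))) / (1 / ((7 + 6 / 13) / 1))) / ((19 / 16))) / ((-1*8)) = -194/429 = -0.45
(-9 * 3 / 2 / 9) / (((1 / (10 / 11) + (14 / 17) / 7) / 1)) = -85/69 = -1.23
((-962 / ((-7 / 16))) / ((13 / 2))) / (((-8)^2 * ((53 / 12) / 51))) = 22644/371 = 61.04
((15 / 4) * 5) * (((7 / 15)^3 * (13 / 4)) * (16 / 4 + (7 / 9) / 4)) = 673309/25920 = 25.98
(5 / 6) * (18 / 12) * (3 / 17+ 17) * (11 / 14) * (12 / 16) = 12.65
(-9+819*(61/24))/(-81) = -5527/216 = -25.59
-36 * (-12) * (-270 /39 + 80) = 410400/13 = 31569.23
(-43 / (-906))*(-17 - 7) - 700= -701.14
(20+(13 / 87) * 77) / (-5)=-2741/435 = -6.30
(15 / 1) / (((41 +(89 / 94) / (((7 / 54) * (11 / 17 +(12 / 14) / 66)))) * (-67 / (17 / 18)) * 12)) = -15980/47219121 = 0.00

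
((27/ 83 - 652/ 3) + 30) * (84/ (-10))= 130382/83 = 1570.87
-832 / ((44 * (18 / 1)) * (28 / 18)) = -52/77 = -0.68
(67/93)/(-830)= -67/77190 = 0.00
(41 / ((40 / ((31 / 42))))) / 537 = 1271/902160 = 0.00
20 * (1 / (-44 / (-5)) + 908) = 199785/11 = 18162.27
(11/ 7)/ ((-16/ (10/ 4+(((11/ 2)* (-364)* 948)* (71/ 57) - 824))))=988514571/4256 = 232263.76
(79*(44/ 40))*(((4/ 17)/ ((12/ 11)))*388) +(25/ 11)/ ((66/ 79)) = 7275.06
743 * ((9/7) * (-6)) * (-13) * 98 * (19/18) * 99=763080318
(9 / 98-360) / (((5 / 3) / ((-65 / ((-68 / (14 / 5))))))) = -1375569/2380 = -577.97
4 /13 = 0.31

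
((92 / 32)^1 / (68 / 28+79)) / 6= 0.01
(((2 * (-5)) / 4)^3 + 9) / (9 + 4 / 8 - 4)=-53/44 = -1.20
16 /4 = 4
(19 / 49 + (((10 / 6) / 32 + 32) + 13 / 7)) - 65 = -144427/4704 = -30.70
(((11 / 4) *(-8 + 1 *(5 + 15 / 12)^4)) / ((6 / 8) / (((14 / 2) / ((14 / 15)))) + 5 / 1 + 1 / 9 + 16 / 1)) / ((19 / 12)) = 124.29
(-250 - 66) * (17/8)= -1343/2 = -671.50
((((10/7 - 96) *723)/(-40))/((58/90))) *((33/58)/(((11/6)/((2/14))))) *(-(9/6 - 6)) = 174459177/329672 = 529.19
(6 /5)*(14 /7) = 2.40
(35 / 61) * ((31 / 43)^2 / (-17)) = -33635/1917413 = -0.02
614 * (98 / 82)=30086/41 = 733.80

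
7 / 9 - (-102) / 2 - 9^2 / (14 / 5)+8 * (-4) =-1153/126 = -9.15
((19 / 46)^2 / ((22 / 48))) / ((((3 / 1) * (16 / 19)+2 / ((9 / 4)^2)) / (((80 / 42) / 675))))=20577/57229865 = 0.00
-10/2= -5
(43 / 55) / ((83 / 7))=301/4565 = 0.07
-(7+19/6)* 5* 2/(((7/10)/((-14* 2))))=12200/3 = 4066.67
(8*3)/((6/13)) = 52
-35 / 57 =-0.61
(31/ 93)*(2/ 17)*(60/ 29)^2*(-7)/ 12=-1400/14297 = -0.10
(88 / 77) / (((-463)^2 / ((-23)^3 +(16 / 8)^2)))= -97304/1500583 = -0.06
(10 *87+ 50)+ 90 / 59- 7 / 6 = 325807/354 = 920.36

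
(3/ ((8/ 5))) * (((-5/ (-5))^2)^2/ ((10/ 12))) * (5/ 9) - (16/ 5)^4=-259019/2500 = -103.61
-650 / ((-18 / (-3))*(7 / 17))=-5525/21 = -263.10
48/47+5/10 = 143/94 = 1.52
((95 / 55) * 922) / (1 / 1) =17518/11 = 1592.55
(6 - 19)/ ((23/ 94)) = -53.13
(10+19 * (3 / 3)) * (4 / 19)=116/19 = 6.11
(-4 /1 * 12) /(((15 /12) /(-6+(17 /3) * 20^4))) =-34815769.60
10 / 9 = 1.11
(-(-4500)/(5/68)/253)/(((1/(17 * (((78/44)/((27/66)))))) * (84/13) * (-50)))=-97682/1771 = -55.16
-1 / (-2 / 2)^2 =-1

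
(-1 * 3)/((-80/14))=21/40 = 0.52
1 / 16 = 0.06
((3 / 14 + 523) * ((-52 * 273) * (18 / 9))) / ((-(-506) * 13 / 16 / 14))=-127982400/253 = -505859.29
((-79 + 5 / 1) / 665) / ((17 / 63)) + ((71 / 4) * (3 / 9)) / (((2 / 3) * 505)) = -103039/260984 = -0.39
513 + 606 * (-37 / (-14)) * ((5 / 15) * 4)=18539/7 = 2648.43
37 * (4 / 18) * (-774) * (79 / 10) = -251378/5 = -50275.60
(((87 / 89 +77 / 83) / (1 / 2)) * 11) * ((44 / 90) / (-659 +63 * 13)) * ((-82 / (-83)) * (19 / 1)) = 663300583/275904450 = 2.40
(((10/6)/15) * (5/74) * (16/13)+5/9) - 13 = -12.44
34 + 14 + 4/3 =49.33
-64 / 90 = -32/45 = -0.71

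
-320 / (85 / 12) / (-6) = 128/17 = 7.53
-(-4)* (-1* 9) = -36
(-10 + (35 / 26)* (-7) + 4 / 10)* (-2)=2473/65 = 38.05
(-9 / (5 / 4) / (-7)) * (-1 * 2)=-72/35 = -2.06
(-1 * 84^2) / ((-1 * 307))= 7056/307 = 22.98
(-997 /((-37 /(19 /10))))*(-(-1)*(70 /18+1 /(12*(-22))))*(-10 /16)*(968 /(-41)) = 2935.09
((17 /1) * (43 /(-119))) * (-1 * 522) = 22446/7 = 3206.57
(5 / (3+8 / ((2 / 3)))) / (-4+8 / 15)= -5/52 = -0.10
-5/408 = -0.01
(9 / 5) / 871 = 9/4355 = 0.00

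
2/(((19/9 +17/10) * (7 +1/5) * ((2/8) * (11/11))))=100/343 = 0.29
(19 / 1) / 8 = 19/8 = 2.38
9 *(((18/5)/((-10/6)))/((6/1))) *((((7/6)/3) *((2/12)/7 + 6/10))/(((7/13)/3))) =-15327/3500 = -4.38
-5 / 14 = -0.36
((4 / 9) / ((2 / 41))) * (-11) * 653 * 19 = -11191114/9 = -1243457.11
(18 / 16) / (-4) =-9/32 = -0.28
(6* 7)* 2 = 84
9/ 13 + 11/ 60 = 683/780 = 0.88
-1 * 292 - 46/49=-14354/49 = -292.94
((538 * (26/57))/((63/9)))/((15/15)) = 13988/399 = 35.06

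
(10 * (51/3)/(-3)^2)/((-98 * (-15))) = 17/1323 = 0.01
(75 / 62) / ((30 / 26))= 65/62 = 1.05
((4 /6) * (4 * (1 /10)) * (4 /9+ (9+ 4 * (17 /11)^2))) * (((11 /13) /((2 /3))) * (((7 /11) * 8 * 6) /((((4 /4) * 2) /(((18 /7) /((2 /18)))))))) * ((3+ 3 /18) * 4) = 226420416/7865 = 28788.36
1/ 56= 0.02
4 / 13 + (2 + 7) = 121/13 = 9.31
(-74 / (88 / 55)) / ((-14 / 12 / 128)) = 35520/7 = 5074.29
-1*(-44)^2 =-1936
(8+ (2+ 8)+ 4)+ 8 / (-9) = 190/9 = 21.11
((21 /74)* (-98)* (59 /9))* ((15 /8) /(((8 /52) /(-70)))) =46039175/296 = 155537.75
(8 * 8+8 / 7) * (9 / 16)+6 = 597/14 = 42.64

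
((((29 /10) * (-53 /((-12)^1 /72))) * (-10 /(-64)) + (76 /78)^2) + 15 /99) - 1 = 77200657/535392 = 144.19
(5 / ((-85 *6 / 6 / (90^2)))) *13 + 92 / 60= -1579109/255 = -6192.58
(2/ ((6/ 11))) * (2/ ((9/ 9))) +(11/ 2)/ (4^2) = 737/96 = 7.68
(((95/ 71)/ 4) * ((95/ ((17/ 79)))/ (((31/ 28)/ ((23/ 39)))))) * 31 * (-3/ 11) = -665.05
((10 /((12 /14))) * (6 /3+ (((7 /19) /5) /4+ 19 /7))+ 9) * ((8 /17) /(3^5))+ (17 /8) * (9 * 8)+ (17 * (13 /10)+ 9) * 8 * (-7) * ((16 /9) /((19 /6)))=-970849271/1177335 = -824.62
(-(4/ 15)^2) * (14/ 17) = -224/3825 = -0.06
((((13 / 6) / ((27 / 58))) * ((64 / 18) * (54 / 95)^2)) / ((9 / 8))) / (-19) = -0.25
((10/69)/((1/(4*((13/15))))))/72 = 13/1863 = 0.01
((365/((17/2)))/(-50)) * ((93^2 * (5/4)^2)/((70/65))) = -41039505/3808 = -10777.18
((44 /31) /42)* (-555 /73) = -4070/15841 = -0.26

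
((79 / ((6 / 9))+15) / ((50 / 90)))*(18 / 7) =21627/35 = 617.91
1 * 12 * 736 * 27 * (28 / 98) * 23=10969344/7 = 1567049.14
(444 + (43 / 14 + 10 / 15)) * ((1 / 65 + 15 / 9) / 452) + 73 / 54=1675865/555282 = 3.02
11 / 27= 0.41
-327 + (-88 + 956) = 541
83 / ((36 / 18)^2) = 83/4 = 20.75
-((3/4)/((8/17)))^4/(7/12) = -20295603/1835008 = -11.06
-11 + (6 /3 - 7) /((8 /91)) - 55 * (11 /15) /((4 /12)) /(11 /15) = -1863/8 = -232.88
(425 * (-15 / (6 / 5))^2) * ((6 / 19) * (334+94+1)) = 341859375/38 = 8996299.34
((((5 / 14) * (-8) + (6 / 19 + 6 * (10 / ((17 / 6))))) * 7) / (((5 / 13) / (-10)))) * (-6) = 6572904/323 = 20349.55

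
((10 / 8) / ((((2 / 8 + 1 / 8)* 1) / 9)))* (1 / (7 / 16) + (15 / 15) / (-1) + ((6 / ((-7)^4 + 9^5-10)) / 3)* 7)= 276529/7168 = 38.58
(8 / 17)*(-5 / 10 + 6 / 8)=2/17 = 0.12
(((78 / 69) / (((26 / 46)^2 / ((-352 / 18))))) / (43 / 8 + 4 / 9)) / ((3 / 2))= -129536/16341 = -7.93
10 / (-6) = -5/3 = -1.67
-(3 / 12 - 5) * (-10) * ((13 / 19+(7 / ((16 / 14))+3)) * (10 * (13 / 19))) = -484575/152 = -3187.99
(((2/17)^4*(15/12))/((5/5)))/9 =20/751689 = 0.00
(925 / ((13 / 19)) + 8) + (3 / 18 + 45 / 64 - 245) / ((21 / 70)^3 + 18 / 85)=427350839/1266408 = 337.45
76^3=438976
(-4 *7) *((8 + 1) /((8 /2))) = -63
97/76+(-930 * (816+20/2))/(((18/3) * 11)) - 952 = -10525085/836 = -12589.81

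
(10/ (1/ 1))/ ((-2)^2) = 5/2 = 2.50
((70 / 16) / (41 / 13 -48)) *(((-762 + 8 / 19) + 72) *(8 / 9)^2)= 47691280/897237 = 53.15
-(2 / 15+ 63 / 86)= -1117/1290 = -0.87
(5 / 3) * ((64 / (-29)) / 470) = -32/4089 = -0.01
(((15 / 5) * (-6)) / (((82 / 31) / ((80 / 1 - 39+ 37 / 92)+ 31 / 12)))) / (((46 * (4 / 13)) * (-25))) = 733863/867560 = 0.85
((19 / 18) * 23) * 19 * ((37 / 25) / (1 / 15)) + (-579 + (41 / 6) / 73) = 9661.46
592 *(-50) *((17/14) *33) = -8302800/7 = -1186114.29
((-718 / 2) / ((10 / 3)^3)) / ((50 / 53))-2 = -613729/50000 = -12.27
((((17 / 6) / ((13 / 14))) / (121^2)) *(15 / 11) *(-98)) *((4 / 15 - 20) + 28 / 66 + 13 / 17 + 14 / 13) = 145649462/299393809 = 0.49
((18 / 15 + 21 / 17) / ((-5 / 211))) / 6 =-14559/850 = -17.13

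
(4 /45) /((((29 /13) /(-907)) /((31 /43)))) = -1462084/56115 = -26.06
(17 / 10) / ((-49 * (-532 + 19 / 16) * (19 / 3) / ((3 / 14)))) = 204/92248135 = 0.00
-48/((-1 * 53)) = 48/53 = 0.91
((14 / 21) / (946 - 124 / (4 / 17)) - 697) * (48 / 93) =-14018032/38967 = -359.74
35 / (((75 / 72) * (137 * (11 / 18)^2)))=54432/82885 = 0.66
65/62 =1.05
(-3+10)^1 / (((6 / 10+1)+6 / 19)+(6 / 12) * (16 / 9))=5985/2398 = 2.50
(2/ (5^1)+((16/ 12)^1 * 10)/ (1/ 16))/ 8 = 1603/60 = 26.72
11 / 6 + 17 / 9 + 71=74.72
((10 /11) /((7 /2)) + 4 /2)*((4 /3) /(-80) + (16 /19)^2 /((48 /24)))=212251/277970 = 0.76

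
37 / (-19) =-37/19 = -1.95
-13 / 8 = -1.62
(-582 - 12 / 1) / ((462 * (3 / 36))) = -108/7 = -15.43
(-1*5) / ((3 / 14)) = -70/3 = -23.33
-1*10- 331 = -341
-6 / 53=-0.11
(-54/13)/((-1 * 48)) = 9/104 = 0.09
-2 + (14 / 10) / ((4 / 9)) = 23/20 = 1.15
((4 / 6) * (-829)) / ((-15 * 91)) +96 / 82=264538/167895 = 1.58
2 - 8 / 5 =2/5 = 0.40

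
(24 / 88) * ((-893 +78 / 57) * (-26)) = 1321398/209 = 6322.48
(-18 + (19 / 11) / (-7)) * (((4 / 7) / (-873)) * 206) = 1157720/470547 = 2.46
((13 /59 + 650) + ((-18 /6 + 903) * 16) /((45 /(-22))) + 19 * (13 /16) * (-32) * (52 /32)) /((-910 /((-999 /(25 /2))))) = -242248509/383500 = -631.68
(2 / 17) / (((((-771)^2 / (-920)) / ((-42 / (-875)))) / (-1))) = 736/84212475 = 0.00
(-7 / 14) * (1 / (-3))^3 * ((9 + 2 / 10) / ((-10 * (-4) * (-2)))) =-23/10800 = 0.00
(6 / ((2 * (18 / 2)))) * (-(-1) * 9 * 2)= 6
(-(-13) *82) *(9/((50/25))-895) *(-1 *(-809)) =-767961857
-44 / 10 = -22/5 = -4.40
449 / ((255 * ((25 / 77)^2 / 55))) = 918.69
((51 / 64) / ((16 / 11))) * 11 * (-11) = -67881/1024 = -66.29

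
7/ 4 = 1.75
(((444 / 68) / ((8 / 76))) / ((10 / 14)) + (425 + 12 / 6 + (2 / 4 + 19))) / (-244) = -22667/10370 = -2.19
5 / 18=0.28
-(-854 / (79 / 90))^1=76860/79 = 972.91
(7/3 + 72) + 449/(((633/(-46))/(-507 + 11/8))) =41960927/2532 = 16572.25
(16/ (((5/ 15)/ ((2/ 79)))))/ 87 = 32/2291 = 0.01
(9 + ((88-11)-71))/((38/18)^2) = 1215/361 = 3.37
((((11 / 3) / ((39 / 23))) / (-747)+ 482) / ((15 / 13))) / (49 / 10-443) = -84252130/88360389 = -0.95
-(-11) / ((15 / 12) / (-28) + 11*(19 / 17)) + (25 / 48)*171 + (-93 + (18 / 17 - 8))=-63315989/6343856 = -9.98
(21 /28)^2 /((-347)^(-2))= 1083681/16 = 67730.06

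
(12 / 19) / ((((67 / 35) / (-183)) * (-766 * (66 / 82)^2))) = 7177870/58994639 = 0.12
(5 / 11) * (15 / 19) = 75/209 = 0.36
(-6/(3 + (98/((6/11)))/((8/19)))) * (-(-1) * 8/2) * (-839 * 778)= 375979392/10313 = 36456.84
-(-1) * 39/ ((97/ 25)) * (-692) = -674700/97 = -6955.67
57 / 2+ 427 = 911/2 = 455.50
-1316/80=-329/20 = -16.45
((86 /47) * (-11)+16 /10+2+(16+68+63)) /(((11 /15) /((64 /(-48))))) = -122644/517 = -237.22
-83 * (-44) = 3652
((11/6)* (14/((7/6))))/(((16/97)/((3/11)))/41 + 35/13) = 3412266/419873 = 8.13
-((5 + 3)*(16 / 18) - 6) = -10/9 = -1.11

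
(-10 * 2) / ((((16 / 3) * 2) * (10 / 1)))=-3/16 = -0.19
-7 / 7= -1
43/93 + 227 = 21154/93 = 227.46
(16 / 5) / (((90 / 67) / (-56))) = -30016/225 = -133.40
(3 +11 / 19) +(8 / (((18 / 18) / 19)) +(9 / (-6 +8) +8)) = 6387/38 = 168.08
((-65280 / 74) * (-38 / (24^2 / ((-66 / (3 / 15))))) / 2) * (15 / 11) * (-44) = 21318000/37 = 576162.16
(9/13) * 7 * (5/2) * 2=315/13 = 24.23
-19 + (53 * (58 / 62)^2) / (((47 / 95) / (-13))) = -55905828/45167 = -1237.76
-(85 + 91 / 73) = -6296/73 = -86.25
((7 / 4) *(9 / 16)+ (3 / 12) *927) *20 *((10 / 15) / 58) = 24825/464 = 53.50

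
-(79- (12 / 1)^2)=65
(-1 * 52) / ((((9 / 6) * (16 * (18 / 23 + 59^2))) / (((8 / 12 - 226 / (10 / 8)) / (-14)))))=-57707/7207290 = -0.01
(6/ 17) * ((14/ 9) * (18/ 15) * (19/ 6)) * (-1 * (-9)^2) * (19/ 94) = -136458/3995 = -34.16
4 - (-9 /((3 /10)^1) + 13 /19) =633/19 = 33.32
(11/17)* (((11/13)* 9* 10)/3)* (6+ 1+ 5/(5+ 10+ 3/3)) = 16335/136 = 120.11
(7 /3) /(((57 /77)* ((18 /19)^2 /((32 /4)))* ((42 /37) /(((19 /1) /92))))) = 1028489/201204 = 5.11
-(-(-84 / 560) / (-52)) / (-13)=-3/13520 = 0.00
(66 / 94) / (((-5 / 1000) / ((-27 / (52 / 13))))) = 44550/47 = 947.87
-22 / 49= -0.45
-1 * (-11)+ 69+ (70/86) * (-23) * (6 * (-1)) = 8270/43 = 192.33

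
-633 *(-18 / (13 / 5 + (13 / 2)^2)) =75960/299 = 254.05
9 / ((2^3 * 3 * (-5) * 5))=-3/200 = -0.02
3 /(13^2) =0.02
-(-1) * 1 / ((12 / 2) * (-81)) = -1/486 = 0.00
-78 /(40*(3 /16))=-52/5 = -10.40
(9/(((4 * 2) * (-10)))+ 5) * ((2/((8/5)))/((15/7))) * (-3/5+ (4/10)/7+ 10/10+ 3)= 47311/4800 = 9.86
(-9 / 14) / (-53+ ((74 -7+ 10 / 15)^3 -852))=-243/116773888 = 0.00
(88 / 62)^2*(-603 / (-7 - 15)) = 53064/961 = 55.22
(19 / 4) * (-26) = -247/2 = -123.50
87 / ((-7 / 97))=-8439/7 = -1205.57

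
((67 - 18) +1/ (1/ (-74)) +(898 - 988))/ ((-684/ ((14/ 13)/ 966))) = 5/26676 = 0.00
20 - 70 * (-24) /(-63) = -20/3 = -6.67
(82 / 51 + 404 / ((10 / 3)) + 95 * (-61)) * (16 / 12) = -5785636/765 = -7562.92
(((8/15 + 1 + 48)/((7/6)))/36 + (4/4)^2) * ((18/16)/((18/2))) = 1373/5040 = 0.27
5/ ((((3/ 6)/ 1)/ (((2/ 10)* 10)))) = 20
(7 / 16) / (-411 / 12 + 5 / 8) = -7/538 = -0.01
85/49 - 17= -748/49 = -15.27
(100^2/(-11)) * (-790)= 7900000/11 = 718181.82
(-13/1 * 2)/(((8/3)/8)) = -78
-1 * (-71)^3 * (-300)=-107373300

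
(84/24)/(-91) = -1/26 = -0.04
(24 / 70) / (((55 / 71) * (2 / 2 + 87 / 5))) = 0.02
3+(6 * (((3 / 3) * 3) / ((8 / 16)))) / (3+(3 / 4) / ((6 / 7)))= 12.29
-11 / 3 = -3.67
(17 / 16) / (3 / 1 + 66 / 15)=85/592 = 0.14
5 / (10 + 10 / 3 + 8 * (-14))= -15/296 = -0.05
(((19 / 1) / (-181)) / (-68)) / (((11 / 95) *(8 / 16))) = 1805/67694 = 0.03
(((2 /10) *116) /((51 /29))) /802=1682/102255 = 0.02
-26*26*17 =-11492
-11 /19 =-0.58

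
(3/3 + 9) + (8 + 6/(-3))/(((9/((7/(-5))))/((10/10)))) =136/15 = 9.07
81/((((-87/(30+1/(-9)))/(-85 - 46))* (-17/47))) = -4968699/493 = -10078.50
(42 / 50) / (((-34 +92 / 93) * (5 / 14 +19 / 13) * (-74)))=177723/939957250 = 0.00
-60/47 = -1.28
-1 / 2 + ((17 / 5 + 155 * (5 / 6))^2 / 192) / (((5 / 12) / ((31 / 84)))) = 487288399/6048000 = 80.57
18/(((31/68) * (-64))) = -153/248 = -0.62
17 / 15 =1.13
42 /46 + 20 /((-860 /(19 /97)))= 87154/95933 = 0.91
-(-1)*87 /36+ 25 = 329/12 = 27.42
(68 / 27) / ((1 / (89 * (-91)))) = -550732/27 = -20397.48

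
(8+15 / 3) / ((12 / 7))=91/12 = 7.58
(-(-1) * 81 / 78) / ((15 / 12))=54/65 = 0.83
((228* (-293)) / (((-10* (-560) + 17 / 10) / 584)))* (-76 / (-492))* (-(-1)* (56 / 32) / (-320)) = 54050003/9186788 = 5.88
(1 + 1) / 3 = 2/3 = 0.67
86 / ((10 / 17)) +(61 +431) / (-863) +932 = 1077.63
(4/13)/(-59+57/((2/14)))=1/1105 = 0.00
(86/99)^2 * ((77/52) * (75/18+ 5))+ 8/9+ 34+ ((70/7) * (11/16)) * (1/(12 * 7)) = 31993931/707616 = 45.21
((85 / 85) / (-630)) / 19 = -1/11970 = 0.00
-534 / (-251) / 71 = 534/17821 = 0.03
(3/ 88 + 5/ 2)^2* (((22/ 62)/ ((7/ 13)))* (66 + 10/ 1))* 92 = 282510449/9548 = 29588.44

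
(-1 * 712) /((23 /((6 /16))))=-267/23 = -11.61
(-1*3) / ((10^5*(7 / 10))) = -3/70000 = 0.00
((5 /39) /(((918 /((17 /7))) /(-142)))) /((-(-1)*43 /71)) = -25205/316953 = -0.08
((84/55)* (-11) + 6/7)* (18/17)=-10044/595 = -16.88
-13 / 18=-0.72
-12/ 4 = -3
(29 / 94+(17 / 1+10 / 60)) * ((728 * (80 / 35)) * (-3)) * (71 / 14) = -20793344/47 = -442411.57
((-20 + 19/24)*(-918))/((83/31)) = 2186523/332 = 6585.91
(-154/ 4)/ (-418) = 7/76 = 0.09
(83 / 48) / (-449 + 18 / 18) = -83/21504 = 0.00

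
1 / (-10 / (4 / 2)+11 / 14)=-14/59 = -0.24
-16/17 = -0.94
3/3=1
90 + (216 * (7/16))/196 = 5067/56 = 90.48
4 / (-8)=-0.50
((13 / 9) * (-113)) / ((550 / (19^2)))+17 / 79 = -41810261/391050 = -106.92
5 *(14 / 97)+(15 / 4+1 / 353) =612843/136964 = 4.47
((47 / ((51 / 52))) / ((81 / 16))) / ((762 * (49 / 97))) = 1896544/77121639 = 0.02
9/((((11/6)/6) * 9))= 36/11 = 3.27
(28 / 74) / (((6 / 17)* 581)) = 17/9213 = 0.00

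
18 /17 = 1.06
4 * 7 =28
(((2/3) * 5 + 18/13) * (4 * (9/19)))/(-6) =-368/247 = -1.49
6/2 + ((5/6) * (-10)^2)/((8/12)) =128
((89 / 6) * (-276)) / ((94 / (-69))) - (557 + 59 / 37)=4254595/1739 = 2446.58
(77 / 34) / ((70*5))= 11/1700 = 0.01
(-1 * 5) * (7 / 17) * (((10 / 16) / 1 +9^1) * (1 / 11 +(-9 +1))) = 21315/136 = 156.73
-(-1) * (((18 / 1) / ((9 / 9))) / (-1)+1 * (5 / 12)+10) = -91/12 = -7.58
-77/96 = -0.80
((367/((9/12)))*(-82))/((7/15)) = -601880/7 = -85982.86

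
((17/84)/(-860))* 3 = -17/24080 = 0.00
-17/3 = -5.67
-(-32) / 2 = 16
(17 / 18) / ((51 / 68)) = 34/27 = 1.26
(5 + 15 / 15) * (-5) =-30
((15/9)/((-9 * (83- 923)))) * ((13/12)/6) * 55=715/326592 = 0.00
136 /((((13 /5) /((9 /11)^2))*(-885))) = -3672/92807 = -0.04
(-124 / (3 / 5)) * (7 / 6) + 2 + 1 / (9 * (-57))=-122665/513 = -239.11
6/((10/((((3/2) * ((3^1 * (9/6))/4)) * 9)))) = 729/80 = 9.11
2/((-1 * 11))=-2/11 = -0.18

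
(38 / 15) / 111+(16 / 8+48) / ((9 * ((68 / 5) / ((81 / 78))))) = 0.45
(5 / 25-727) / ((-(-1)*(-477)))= 3634/2385 = 1.52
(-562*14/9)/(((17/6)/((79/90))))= -270.84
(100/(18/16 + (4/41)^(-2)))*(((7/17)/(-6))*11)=-61600/86649 = -0.71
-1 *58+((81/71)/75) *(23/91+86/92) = -430814483/7430150 = -57.98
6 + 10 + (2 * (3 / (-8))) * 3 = 55/4 = 13.75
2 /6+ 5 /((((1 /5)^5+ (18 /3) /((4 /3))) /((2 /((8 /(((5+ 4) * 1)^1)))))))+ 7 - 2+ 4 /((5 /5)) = 11.83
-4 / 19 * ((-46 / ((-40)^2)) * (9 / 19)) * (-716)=-37053/18050 = -2.05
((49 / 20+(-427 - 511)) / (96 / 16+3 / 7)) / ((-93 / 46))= 111573/1550 = 71.98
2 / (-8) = -1/4 = -0.25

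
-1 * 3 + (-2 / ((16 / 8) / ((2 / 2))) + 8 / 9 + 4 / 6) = -22/9 = -2.44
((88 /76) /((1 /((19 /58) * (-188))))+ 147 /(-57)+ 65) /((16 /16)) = -4898/551 = -8.89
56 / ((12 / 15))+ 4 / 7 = 494/7 = 70.57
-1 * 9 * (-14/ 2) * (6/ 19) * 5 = 1890/19 = 99.47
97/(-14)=-97/14 = -6.93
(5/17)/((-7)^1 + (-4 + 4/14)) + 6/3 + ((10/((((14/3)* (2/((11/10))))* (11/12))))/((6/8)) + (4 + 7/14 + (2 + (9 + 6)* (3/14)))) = 23921/1785 = 13.40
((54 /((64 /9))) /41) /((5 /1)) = 0.04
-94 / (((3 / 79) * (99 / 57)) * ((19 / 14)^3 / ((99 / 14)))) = -1455496/361 = -4031.84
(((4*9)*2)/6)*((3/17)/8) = 9/34 = 0.26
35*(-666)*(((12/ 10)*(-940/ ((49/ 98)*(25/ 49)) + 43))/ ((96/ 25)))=212225895/8 = 26528236.88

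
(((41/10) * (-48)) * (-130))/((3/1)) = 8528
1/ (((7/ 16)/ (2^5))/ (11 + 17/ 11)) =70656/77 = 917.61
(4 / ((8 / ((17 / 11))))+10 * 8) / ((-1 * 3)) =-1777/66 = -26.92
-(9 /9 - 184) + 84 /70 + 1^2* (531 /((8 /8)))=3576/5 = 715.20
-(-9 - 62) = 71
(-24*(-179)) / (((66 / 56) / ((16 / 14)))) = 45824/11 = 4165.82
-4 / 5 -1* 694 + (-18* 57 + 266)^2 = 2884526/5 = 576905.20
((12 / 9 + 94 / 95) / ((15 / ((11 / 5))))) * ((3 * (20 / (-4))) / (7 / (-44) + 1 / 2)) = -320408/21375 = -14.99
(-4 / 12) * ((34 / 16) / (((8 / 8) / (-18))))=51/4 = 12.75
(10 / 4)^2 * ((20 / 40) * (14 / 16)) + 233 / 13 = 17187/832 = 20.66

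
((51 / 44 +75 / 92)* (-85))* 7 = -594405/506 = -1174.71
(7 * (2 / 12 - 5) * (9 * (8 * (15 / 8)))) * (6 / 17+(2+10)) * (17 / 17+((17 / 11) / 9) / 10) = -21464205/374 = -57390.92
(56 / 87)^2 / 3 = 3136/22707 = 0.14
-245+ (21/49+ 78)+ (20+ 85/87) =-88667/609 = -145.59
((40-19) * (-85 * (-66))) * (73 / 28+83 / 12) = 1122000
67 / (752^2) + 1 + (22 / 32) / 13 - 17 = -117235177/7351552 = -15.95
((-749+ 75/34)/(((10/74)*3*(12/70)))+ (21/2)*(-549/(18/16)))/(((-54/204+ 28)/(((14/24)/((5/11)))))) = -747836089/1018440 = -734.30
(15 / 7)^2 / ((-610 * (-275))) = 9/328790 = 0.00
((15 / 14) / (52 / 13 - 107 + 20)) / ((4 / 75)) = -1125/4648 = -0.24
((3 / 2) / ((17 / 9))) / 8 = 27/272 = 0.10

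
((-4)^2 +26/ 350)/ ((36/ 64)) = 45008/1575 = 28.58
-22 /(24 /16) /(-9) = 44/27 = 1.63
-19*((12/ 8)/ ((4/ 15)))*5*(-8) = 4275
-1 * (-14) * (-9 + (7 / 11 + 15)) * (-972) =-993384/11 = -90307.64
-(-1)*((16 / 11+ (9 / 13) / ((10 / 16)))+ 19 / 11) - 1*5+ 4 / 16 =-1317/2860 = -0.46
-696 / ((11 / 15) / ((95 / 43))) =-991800/473 = -2096.83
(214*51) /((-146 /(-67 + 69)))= -10914/73 = -149.51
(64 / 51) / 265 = 64/13515 = 0.00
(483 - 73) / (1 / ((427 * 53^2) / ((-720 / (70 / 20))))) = -344240141/144 = -2390556.53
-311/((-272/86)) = 13373/136 = 98.33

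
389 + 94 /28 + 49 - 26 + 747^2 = 7817941/14 = 558424.36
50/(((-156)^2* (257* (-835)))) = -5/522238392 = 0.00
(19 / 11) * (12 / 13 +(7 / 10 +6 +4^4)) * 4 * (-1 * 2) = -2604596/715 = -3642.79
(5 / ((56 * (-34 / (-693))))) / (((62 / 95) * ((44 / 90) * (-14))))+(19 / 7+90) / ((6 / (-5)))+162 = 119460827/1416576 = 84.33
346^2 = 119716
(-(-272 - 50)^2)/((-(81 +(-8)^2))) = 103684/145 = 715.06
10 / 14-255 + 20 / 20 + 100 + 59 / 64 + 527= 167837/448 = 374.64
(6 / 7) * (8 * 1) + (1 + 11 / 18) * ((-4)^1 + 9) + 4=2383/126 = 18.91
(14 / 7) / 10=1/5 = 0.20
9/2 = 4.50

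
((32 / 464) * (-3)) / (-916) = 3/13282 = 0.00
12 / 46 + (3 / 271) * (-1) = 1557/6233 = 0.25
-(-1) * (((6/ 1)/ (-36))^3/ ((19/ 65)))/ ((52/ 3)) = -5/5472 = 0.00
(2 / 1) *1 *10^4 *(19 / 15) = 76000/3 = 25333.33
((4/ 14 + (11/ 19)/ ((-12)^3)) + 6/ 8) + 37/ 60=1.65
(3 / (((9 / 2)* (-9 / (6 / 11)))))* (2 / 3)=-8/297 = -0.03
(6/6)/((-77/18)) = -18/77 = -0.23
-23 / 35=-0.66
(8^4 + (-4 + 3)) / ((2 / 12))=24570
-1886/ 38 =-943/19 = -49.63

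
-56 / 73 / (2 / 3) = -1.15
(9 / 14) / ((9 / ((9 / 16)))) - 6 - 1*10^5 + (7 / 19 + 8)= -425589749/4256 = -99997.59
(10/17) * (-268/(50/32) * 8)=-68608/85 = -807.15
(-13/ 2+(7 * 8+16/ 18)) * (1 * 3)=907/6 = 151.17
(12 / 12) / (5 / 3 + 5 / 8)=24/55 = 0.44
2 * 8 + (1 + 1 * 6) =23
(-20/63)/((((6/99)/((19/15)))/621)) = -28842/7 = -4120.29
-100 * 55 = -5500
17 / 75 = 0.23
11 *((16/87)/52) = 44/1131 = 0.04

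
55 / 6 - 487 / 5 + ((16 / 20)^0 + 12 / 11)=-28427/330 = -86.14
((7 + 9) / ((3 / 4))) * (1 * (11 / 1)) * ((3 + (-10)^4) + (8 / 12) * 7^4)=2722993.78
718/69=10.41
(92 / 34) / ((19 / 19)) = 46/17 = 2.71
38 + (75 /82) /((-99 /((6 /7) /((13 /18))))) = 1559108/41041 = 37.99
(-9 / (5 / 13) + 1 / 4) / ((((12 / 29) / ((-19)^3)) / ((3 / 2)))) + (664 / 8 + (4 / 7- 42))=644717111/1120 = 575640.28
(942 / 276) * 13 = 2041/46 = 44.37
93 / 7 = 13.29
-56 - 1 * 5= -61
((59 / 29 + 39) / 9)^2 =1416100/68121 = 20.79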